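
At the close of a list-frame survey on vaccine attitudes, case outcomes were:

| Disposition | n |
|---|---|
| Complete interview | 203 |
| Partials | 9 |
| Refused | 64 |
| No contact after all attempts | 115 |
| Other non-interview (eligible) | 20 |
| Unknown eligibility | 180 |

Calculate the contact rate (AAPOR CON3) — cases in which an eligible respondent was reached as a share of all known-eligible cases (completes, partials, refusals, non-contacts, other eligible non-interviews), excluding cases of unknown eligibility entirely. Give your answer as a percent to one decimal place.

72.0%

Numerator → 203 + 9 + 64 + 20 = 296
Base → 203 + 9 + 64 + 115 + 20 = 411
CON3 = 296 / 411 = 0.7202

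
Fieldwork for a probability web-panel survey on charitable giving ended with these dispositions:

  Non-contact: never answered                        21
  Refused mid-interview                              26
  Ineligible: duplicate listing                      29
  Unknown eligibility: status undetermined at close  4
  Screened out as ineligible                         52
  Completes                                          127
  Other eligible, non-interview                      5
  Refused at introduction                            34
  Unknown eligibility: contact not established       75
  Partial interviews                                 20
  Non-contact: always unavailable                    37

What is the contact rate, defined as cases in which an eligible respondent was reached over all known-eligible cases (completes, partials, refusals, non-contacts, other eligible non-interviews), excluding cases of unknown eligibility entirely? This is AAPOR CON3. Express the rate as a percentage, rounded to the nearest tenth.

78.5%

Declined to participate = 34 + 26 = 60
No answer / not reached = 21 + 37 = 58
Unknown eligibility = 75 + 4 = 79
Screened out, ineligible = 52 + 29 = 81
Top → 127 + 20 + 60 + 5 = 212
Denominator → 127 + 20 + 60 + 58 + 5 = 270
CON3 = 212 / 270 = 0.7852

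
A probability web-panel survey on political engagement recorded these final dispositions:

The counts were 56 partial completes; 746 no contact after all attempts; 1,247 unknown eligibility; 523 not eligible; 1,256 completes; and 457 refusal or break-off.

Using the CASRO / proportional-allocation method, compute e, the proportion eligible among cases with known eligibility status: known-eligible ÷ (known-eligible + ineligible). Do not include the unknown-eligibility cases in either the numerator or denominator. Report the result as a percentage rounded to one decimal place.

Eligible (known): 1256 + 56 + 457 + 746 = 2515
e = 2515 / (2515 + 523) = 2515 / 3038 = 0.8278

82.8%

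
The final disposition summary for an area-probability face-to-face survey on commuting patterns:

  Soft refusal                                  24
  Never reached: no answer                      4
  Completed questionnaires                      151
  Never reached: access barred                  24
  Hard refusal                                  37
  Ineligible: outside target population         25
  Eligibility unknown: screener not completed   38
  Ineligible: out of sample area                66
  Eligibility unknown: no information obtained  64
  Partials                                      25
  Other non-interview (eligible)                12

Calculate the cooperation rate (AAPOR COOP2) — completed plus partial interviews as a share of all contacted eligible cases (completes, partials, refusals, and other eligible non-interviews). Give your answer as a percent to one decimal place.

Refusal or break-off = 37 + 24 = 61
Never reached = 4 + 24 = 28
Unknown if eligible = 38 + 64 = 102
Out of scope = 25 + 66 = 91
Numerator: 151 + 25 = 176
Denom: 151 + 25 + 61 + 12 = 249
COOP2 = 176 / 249 = 0.7068

70.7%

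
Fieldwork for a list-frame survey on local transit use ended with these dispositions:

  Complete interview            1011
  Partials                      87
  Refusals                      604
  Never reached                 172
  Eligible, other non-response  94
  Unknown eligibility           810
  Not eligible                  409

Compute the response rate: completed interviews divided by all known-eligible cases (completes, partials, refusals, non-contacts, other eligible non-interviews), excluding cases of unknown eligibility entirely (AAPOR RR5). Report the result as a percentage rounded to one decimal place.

51.4%

Top → 1011
Denom → 1011 + 87 + 604 + 172 + 94 = 1968
RR5 = 1011 / 1968 = 0.5137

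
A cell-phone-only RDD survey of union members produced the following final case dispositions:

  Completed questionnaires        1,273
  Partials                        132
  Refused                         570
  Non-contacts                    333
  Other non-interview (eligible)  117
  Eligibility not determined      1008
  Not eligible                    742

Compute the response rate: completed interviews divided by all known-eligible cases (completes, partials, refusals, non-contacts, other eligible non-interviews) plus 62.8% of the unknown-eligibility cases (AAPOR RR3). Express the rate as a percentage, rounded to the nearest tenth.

41.6%

Numerator → 1273
Determined eligible → 1273 + 132 + 570 + 333 + 117 = 2425
Eligible share of unknowns → 0.6280 × 1008 = 633.02
Denom → 2425 + 633.02 = 3058.02
RR3 = 1273 / 3058.02 = 0.4163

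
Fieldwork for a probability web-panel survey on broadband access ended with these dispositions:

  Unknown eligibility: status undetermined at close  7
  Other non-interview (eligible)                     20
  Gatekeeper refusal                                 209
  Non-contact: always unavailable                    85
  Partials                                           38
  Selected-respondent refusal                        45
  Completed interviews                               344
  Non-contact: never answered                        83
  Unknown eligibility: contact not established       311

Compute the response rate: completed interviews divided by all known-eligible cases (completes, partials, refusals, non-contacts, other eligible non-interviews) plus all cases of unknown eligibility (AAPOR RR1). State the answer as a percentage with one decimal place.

Refused = 209 + 45 = 254
Never reached = 83 + 85 = 168
Undetermined eligibility = 311 + 7 = 318
Numerator → 344
Denominator → 344 + 38 + 254 + 168 + 20 + 318 = 1142
RR1 = 344 / 1142 = 0.3012

30.1%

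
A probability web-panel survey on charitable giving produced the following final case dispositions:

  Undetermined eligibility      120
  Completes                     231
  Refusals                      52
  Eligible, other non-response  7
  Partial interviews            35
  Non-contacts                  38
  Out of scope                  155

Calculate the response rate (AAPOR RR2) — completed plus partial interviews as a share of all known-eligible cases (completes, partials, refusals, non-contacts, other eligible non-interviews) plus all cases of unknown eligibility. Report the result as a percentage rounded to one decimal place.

55.1%

Numerator: 231 + 35 = 266
Base: 231 + 35 + 52 + 38 + 7 + 120 = 483
RR2 = 266 / 483 = 0.5507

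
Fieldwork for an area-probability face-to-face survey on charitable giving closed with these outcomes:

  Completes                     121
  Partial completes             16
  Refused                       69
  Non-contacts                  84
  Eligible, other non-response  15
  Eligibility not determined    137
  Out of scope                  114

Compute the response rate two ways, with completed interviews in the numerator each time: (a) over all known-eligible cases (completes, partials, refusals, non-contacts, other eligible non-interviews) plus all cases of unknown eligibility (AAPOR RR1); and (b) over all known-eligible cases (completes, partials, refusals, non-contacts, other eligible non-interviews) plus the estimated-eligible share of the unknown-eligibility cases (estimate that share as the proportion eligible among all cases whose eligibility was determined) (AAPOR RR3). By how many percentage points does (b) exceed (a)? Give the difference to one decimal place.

Top → 121
Denom → 121 + 16 + 69 + 84 + 15 + 137 = 442
RR1 = 121 / 442 = 0.2738
Determined eligible → 121 + 16 + 69 + 84 + 15 = 305
e = 305 / (305 + 114) = 305 / 419 = 0.7279
Estimated eligible among unknowns → 0.7279 × 137 = 99.72
Denom → 305 + 99.72 = 404.72
RR3 = 121 / 404.72 = 0.2990
Difference = 29.90 − 27.38 = 2.52 percentage points

2.5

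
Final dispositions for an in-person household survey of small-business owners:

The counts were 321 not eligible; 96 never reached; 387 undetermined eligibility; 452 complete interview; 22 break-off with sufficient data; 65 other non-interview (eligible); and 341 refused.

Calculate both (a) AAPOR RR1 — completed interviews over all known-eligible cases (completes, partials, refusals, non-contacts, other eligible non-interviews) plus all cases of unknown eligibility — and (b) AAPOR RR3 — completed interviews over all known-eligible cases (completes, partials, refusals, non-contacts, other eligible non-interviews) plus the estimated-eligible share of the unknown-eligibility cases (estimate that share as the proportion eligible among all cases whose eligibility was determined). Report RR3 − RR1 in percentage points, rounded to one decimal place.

Top: 452
Denominator: 452 + 22 + 341 + 96 + 65 + 387 = 1363
RR1 = 452 / 1363 = 0.3316
Determined eligible: 452 + 22 + 341 + 96 + 65 = 976
e = 976 / (976 + 321) = 976 / 1297 = 0.7525
Eligible share of unknowns: 0.7525 × 387 = 291.22
Denominator: 976 + 291.22 = 1267.22
RR3 = 452 / 1267.22 = 0.3567
Difference = 35.67 − 33.16 = 2.51 percentage points

2.5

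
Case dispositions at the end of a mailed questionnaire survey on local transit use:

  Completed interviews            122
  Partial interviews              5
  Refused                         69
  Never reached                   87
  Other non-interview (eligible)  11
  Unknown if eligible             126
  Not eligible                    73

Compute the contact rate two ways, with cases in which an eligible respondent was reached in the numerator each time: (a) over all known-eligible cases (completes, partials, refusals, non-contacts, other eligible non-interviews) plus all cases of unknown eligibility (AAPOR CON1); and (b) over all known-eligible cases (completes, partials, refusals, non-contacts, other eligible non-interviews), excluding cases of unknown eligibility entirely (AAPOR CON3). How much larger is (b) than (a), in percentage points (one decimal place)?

21.1

Numerator: 122 + 5 + 69 + 11 = 207
Base: 122 + 5 + 69 + 87 + 11 + 126 = 420
CON1 = 207 / 420 = 0.4929
Base: 122 + 5 + 69 + 87 + 11 = 294
CON3 = 207 / 294 = 0.7041
Difference = 70.41 − 49.29 = 21.12 percentage points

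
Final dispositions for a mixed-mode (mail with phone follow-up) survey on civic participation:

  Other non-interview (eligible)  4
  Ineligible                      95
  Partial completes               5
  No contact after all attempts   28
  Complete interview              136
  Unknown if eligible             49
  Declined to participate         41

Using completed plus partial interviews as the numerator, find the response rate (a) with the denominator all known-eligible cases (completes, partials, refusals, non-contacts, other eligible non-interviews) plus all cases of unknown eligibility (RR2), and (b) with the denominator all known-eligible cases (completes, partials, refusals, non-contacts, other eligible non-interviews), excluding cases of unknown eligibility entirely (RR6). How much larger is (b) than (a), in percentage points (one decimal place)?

Num = 136 + 5 = 141
Base = 136 + 5 + 41 + 28 + 4 + 49 = 263
RR2 = 141 / 263 = 0.5361
Base = 136 + 5 + 41 + 28 + 4 = 214
RR6 = 141 / 214 = 0.6589
Difference = 65.89 − 53.61 = 12.28 percentage points

12.3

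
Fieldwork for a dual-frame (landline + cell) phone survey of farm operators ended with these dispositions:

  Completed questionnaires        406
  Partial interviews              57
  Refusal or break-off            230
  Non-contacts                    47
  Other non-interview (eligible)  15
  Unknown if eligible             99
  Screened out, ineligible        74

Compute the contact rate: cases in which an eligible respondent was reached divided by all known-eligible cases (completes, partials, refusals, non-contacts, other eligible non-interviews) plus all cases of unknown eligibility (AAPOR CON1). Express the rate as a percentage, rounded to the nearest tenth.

82.9%

Num = 406 + 57 + 230 + 15 = 708
Denominator = 406 + 57 + 230 + 47 + 15 + 99 = 854
CON1 = 708 / 854 = 0.8290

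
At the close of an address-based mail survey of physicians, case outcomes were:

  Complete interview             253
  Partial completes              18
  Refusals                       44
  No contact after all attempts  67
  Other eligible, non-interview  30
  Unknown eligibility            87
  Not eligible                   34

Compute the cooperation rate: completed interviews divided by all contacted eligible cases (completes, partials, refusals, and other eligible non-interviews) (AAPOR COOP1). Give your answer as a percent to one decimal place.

73.3%

Top = 253
Denom = 253 + 18 + 44 + 30 = 345
COOP1 = 253 / 345 = 0.7333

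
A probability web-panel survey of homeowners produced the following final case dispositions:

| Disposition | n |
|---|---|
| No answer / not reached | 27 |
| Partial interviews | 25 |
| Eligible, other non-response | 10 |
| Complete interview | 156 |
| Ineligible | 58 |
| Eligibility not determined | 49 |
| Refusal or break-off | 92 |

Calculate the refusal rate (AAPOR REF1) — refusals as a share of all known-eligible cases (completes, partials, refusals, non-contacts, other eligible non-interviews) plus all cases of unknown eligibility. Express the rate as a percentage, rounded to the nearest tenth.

Numerator = 92
Denom = 156 + 25 + 92 + 27 + 10 + 49 = 359
REF1 = 92 / 359 = 0.2563

25.6%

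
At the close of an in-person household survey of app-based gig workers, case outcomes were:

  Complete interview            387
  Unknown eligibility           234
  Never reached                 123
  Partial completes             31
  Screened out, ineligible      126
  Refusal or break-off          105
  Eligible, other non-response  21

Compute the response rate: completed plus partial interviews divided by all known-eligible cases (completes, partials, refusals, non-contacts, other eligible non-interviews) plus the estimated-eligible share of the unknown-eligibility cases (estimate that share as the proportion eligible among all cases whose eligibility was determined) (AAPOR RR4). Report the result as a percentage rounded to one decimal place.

Num: 387 + 31 = 418
Eligible (known): 387 + 31 + 105 + 123 + 21 = 667
e = 667 / (667 + 126) = 667 / 793 = 0.8411
e × U: 0.8411 × 234 = 196.82
Denom: 667 + 196.82 = 863.82
RR4 = 418 / 863.82 = 0.4839

48.4%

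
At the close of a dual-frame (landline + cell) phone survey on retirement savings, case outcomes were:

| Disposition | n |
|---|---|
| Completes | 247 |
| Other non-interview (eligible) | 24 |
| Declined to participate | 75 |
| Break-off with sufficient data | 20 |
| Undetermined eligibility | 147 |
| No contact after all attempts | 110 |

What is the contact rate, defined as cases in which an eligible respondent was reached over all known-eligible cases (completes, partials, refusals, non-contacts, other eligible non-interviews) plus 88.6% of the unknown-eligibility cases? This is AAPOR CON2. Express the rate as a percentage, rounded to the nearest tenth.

60.4%

Top → 247 + 20 + 75 + 24 = 366
Known eligible → 247 + 20 + 75 + 110 + 24 = 476
e × U → 0.8860 × 147 = 130.24
Denominator → 476 + 130.24 = 606.24
CON2 = 366 / 606.24 = 0.6037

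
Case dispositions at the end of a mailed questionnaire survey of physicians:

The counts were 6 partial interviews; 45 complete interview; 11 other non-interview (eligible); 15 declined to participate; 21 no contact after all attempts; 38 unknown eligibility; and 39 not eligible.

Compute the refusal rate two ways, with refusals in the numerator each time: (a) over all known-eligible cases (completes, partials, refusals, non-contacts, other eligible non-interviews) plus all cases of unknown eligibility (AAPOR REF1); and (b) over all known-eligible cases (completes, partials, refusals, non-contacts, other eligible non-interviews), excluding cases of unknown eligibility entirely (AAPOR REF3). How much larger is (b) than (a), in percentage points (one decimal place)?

4.3

Numerator → 15
Denom → 45 + 6 + 15 + 21 + 11 + 38 = 136
REF1 = 15 / 136 = 0.1103
Denom → 45 + 6 + 15 + 21 + 11 = 98
REF3 = 15 / 98 = 0.1531
Difference = 15.31 − 11.03 = 4.28 percentage points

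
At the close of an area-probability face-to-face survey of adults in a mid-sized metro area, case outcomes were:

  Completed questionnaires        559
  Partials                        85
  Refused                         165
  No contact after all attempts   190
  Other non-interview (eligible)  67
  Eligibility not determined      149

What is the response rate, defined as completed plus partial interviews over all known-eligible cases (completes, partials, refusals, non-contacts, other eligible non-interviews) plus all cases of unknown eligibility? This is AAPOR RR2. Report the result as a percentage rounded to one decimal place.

Num: 559 + 85 = 644
Base: 559 + 85 + 165 + 190 + 67 + 149 = 1215
RR2 = 644 / 1215 = 0.5300

53.0%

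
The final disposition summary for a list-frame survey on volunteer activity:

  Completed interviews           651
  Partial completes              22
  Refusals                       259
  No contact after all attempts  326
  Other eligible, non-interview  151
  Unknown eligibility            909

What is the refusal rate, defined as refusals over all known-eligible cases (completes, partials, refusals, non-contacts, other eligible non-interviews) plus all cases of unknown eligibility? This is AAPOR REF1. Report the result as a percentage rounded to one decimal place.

11.2%

Top → 259
Denom → 651 + 22 + 259 + 326 + 151 + 909 = 2318
REF1 = 259 / 2318 = 0.1117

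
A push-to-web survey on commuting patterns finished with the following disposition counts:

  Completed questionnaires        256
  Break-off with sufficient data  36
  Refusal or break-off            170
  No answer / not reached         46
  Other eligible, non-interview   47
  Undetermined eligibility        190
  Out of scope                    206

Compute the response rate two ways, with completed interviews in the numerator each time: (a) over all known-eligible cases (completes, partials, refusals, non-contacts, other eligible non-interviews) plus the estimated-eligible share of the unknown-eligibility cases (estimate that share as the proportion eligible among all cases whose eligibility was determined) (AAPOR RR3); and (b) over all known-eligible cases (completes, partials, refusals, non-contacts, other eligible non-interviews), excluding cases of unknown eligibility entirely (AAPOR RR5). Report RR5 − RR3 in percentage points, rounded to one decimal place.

9.2

Numerator: 256
Known eligible: 256 + 36 + 170 + 46 + 47 = 555
e = 555 / (555 + 206) = 555 / 761 = 0.7293
e × U: 0.7293 × 190 = 138.57
Base: 555 + 138.57 = 693.57
RR3 = 256 / 693.57 = 0.3691
Base: 256 + 36 + 170 + 46 + 47 = 555
RR5 = 256 / 555 = 0.4613
Difference = 46.13 − 36.91 = 9.22 percentage points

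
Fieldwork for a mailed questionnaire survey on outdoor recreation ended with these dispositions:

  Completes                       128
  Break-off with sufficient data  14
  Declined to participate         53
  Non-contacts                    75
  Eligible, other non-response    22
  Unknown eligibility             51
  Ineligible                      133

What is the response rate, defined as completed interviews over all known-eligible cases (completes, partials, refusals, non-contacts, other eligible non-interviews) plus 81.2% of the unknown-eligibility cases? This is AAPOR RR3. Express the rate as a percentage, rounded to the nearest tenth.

38.4%

Top = 128
Known eligible = 128 + 14 + 53 + 75 + 22 = 292
e × U = 0.8120 × 51 = 41.41
Denom = 292 + 41.41 = 333.41
RR3 = 128 / 333.41 = 0.3839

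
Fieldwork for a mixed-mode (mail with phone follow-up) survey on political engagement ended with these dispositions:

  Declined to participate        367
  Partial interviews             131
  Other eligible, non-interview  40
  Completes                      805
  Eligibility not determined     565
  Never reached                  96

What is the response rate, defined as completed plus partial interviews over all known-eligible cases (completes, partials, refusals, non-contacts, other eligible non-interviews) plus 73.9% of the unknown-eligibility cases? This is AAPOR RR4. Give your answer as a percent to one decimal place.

50.4%

Top → 805 + 131 = 936
Known eligible → 805 + 131 + 367 + 96 + 40 = 1439
Estimated eligible among unknowns → 0.7390 × 565 = 417.53
Denominator → 1439 + 417.53 = 1856.53
RR4 = 936 / 1856.53 = 0.5042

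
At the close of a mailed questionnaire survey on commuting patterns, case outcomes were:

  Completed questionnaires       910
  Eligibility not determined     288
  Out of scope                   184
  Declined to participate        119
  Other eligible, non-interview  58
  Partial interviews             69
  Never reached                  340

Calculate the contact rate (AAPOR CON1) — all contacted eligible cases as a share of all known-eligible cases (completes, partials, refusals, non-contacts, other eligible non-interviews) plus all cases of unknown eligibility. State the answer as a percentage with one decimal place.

Top: 910 + 69 + 119 + 58 = 1156
Denom: 910 + 69 + 119 + 340 + 58 + 288 = 1784
CON1 = 1156 / 1784 = 0.6480

64.8%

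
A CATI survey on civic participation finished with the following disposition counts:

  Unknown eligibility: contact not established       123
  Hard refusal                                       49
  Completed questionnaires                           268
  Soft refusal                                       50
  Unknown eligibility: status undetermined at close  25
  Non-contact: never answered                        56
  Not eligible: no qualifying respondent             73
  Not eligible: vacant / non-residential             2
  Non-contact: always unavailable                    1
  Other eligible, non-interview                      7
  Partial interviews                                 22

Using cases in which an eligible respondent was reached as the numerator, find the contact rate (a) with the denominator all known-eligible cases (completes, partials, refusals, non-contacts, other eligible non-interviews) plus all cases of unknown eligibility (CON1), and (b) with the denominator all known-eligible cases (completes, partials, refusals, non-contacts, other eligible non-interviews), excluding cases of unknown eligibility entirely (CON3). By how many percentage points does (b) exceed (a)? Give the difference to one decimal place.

Refusals = 49 + 50 = 99
Non-contacts = 56 + 1 = 57
Eligibility not determined = 123 + 25 = 148
Not eligible = 73 + 2 = 75
Top: 268 + 22 + 99 + 7 = 396
Base: 268 + 22 + 99 + 57 + 7 + 148 = 601
CON1 = 396 / 601 = 0.6589
Base: 268 + 22 + 99 + 57 + 7 = 453
CON3 = 396 / 453 = 0.8742
Difference = 87.42 − 65.89 = 21.53 percentage points

21.5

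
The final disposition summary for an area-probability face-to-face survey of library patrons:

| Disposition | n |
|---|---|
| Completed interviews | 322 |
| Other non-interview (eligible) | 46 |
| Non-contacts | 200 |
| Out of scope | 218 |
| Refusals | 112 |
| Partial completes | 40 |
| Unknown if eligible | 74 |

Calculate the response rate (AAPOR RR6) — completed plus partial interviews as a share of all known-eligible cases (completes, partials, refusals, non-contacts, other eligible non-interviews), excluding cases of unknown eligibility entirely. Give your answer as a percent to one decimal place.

50.3%

Numerator → 322 + 40 = 362
Base → 322 + 40 + 112 + 200 + 46 = 720
RR6 = 362 / 720 = 0.5028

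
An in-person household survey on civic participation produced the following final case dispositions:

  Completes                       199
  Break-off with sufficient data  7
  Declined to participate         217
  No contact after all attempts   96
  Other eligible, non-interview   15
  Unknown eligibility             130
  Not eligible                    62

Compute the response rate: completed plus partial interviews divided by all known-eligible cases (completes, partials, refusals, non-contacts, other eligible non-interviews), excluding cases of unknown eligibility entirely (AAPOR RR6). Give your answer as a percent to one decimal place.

Num → 199 + 7 = 206
Denom → 199 + 7 + 217 + 96 + 15 = 534
RR6 = 206 / 534 = 0.3858

38.6%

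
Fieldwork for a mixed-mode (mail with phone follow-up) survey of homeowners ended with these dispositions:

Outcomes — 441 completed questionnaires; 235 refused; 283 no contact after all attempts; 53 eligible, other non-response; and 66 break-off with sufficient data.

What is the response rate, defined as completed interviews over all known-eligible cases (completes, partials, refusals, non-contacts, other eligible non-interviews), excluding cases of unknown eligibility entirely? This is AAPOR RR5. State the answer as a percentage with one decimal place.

Numerator = 441
Denom = 441 + 66 + 235 + 283 + 53 = 1078
RR5 = 441 / 1078 = 0.4091

40.9%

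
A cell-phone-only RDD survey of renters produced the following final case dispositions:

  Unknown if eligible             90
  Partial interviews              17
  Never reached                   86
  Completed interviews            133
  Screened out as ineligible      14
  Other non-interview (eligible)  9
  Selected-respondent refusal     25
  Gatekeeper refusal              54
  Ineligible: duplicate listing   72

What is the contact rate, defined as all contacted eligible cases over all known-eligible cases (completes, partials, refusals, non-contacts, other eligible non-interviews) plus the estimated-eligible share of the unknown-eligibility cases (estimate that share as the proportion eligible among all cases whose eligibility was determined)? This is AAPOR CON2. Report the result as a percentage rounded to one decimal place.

60.2%

Refusals = 54 + 25 = 79
Screened out, ineligible = 14 + 72 = 86
Numerator: 133 + 17 + 79 + 9 = 238
Known eligible: 133 + 17 + 79 + 86 + 9 = 324
e = 324 / (324 + 86) = 324 / 410 = 0.7902
e × U: 0.7902 × 90 = 71.12
Base: 324 + 71.12 = 395.12
CON2 = 238 / 395.12 = 0.6023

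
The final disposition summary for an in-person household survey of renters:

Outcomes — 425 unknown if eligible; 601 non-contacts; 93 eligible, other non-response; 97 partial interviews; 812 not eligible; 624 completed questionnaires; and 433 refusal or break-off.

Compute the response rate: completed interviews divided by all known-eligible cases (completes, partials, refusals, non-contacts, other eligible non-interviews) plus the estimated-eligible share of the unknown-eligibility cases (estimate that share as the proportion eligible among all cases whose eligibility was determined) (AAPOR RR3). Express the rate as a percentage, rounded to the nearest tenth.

29.1%

Top: 624
Known eligible: 624 + 97 + 433 + 601 + 93 = 1848
e = 1848 / (1848 + 812) = 1848 / 2660 = 0.6947
Estimated eligible among unknowns: 0.6947 × 425 = 295.25
Base: 1848 + 295.25 = 2143.25
RR3 = 624 / 2143.25 = 0.2911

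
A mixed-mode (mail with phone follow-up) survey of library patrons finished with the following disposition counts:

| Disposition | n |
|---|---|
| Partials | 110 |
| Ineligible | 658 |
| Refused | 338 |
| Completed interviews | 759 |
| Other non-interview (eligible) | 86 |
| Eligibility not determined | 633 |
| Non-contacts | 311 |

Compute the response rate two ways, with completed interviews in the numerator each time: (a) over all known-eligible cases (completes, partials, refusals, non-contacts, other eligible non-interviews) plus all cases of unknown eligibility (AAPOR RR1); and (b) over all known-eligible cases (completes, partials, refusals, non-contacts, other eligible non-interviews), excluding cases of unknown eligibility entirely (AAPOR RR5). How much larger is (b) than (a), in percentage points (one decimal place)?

Num → 759
Base → 759 + 110 + 338 + 311 + 86 + 633 = 2237
RR1 = 759 / 2237 = 0.3393
Base → 759 + 110 + 338 + 311 + 86 = 1604
RR5 = 759 / 1604 = 0.4732
Difference = 47.32 − 33.93 = 13.39 percentage points

13.4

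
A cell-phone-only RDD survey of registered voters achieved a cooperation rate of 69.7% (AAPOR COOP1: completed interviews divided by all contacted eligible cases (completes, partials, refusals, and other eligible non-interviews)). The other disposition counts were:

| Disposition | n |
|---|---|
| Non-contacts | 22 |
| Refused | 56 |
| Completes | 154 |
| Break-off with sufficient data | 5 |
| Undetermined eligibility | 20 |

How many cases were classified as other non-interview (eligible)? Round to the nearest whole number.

6

COOP1 = 154 / D = 0.697
D = 154 / 0.697 = 220.9
Rest of base = 215
other non-interview (eligible) = 220.9 − 215 ≈ 6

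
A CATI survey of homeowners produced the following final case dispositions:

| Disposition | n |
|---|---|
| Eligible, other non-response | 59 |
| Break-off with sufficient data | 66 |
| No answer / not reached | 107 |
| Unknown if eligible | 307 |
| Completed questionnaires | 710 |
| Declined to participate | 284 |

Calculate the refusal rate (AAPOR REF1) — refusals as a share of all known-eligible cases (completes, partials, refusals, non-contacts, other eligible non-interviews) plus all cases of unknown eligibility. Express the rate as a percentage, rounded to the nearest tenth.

18.5%

Numerator: 284
Base: 710 + 66 + 284 + 107 + 59 + 307 = 1533
REF1 = 284 / 1533 = 0.1853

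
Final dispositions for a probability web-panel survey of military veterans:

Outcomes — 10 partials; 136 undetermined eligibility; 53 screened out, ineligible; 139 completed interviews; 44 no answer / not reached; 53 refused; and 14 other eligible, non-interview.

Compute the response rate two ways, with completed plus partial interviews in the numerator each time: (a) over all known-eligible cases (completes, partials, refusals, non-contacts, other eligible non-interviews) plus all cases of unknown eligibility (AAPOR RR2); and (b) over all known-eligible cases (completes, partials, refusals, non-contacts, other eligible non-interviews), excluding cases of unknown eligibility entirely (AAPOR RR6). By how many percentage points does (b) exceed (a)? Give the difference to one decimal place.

19.7

Top → 139 + 10 = 149
Denominator → 139 + 10 + 53 + 44 + 14 + 136 = 396
RR2 = 149 / 396 = 0.3763
Denominator → 139 + 10 + 53 + 44 + 14 = 260
RR6 = 149 / 260 = 0.5731
Difference = 57.31 − 37.63 = 19.68 percentage points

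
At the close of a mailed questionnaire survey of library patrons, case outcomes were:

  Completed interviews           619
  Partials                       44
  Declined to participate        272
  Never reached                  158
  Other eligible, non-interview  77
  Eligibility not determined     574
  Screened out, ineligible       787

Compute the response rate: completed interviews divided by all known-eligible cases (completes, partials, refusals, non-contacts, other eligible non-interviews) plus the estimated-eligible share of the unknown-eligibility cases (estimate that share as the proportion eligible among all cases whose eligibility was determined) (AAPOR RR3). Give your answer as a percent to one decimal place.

40.9%

Num → 619
Known eligible → 619 + 44 + 272 + 158 + 77 = 1170
e = 1170 / (1170 + 787) = 1170 / 1957 = 0.5979
Estimated eligible among unknowns → 0.5979 × 574 = 343.19
Denominator → 1170 + 343.19 = 1513.19
RR3 = 619 / 1513.19 = 0.4091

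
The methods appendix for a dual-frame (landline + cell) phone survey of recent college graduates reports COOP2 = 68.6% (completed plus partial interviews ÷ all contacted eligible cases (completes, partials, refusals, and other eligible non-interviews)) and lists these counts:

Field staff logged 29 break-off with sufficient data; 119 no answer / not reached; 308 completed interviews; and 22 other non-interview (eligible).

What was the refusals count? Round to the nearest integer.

Top = 308 + 29 = 337
COOP2 = 337 / D = 0.686
D = 337 / 0.686 = 491.3
Remaining denominator categories sum to 359
refusals = 491.3 − 359 ≈ 132

132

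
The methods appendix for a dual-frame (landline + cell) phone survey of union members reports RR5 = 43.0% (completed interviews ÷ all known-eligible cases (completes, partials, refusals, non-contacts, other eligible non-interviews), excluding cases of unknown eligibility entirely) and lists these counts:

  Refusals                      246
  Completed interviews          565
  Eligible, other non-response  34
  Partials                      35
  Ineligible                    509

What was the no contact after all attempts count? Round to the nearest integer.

RR5 = 565 / D = 0.430
D = 565 / 0.430 = 1314.0
Rest of base = 880
no contact after all attempts = 1314.0 − 880 ≈ 434

434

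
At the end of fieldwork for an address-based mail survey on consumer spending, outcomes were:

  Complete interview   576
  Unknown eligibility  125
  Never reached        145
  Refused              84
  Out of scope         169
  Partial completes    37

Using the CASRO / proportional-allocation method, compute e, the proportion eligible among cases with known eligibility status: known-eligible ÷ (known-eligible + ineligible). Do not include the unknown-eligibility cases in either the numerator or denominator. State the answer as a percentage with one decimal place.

83.3%

Determined eligible → 576 + 37 + 84 + 145 = 842
e = 842 / (842 + 169) = 842 / 1011 = 0.8328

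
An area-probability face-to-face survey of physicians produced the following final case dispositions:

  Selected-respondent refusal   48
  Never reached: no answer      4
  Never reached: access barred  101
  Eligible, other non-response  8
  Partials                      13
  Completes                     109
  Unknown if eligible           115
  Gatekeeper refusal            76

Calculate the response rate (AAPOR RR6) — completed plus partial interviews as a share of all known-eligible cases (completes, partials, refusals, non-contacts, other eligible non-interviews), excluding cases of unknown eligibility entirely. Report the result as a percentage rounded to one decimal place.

Refusals = 76 + 48 = 124
No contact after all attempts = 4 + 101 = 105
Top → 109 + 13 = 122
Denom → 109 + 13 + 124 + 105 + 8 = 359
RR6 = 122 / 359 = 0.3398

34.0%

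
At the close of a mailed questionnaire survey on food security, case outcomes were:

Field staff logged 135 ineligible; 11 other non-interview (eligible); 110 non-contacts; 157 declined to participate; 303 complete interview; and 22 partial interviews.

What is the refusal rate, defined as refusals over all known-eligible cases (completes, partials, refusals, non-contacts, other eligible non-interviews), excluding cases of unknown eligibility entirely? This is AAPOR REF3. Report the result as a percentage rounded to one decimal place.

26.0%

Num → 157
Denominator → 303 + 22 + 157 + 110 + 11 = 603
REF3 = 157 / 603 = 0.2604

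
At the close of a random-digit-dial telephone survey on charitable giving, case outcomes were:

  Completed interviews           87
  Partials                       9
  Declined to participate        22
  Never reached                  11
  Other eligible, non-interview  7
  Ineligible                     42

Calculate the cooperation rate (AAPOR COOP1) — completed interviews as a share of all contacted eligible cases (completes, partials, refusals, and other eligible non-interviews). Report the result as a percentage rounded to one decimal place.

69.6%

Top: 87
Denominator: 87 + 9 + 22 + 7 = 125
COOP1 = 87 / 125 = 0.6960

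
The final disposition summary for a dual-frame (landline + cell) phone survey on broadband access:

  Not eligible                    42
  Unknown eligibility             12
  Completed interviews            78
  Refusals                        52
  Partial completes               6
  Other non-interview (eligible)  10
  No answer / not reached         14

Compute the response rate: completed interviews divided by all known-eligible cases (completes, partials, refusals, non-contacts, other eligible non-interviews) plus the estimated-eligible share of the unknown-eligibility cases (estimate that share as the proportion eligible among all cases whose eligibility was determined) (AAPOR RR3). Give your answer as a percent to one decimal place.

Top → 78
Eligible (known) → 78 + 6 + 52 + 14 + 10 = 160
e = 160 / (160 + 42) = 160 / 202 = 0.7921
Eligible share of unknowns → 0.7921 × 12 = 9.51
Denom → 160 + 9.51 = 169.51
RR3 = 78 / 169.51 = 0.4601

46.0%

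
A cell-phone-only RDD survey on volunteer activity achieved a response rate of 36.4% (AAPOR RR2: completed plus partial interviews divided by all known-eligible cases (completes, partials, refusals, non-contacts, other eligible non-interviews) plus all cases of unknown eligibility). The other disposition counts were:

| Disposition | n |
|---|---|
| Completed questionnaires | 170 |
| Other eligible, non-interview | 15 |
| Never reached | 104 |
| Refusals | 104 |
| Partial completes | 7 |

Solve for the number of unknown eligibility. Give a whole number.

86

Top → 170 + 7 = 177
RR2 = 177 / D = 0.364
D = 177 / 0.364 = 486.3
Other denominator terms total 400
unknown eligibility = 486.3 − 400 ≈ 86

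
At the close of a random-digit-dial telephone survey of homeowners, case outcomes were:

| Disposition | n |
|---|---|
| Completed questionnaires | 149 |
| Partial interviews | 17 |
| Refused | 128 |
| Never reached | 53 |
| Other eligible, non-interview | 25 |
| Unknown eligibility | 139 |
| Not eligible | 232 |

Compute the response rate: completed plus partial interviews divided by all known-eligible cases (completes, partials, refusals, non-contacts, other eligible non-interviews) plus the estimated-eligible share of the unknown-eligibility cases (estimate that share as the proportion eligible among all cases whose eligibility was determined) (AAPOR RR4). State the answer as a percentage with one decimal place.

Numerator: 149 + 17 = 166
Eligible (known): 149 + 17 + 128 + 53 + 25 = 372
e = 372 / (372 + 232) = 372 / 604 = 0.6159
Estimated eligible among unknowns: 0.6159 × 139 = 85.61
Base: 372 + 85.61 = 457.61
RR4 = 166 / 457.61 = 0.3628

36.3%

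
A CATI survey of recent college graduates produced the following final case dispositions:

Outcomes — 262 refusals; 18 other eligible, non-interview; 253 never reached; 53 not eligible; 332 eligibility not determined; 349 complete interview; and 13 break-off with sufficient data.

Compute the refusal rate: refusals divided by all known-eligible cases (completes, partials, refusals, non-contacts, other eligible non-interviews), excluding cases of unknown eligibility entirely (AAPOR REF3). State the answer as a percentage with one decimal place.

29.3%

Numerator = 262
Denom = 349 + 13 + 262 + 253 + 18 = 895
REF3 = 262 / 895 = 0.2927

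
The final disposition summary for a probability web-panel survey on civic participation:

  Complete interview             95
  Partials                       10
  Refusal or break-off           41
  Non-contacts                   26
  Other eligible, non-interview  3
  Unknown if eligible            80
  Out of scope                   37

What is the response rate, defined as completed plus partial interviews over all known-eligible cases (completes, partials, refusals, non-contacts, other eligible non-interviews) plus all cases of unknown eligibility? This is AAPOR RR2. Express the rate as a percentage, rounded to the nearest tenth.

Num = 95 + 10 = 105
Denom = 95 + 10 + 41 + 26 + 3 + 80 = 255
RR2 = 105 / 255 = 0.4118

41.2%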